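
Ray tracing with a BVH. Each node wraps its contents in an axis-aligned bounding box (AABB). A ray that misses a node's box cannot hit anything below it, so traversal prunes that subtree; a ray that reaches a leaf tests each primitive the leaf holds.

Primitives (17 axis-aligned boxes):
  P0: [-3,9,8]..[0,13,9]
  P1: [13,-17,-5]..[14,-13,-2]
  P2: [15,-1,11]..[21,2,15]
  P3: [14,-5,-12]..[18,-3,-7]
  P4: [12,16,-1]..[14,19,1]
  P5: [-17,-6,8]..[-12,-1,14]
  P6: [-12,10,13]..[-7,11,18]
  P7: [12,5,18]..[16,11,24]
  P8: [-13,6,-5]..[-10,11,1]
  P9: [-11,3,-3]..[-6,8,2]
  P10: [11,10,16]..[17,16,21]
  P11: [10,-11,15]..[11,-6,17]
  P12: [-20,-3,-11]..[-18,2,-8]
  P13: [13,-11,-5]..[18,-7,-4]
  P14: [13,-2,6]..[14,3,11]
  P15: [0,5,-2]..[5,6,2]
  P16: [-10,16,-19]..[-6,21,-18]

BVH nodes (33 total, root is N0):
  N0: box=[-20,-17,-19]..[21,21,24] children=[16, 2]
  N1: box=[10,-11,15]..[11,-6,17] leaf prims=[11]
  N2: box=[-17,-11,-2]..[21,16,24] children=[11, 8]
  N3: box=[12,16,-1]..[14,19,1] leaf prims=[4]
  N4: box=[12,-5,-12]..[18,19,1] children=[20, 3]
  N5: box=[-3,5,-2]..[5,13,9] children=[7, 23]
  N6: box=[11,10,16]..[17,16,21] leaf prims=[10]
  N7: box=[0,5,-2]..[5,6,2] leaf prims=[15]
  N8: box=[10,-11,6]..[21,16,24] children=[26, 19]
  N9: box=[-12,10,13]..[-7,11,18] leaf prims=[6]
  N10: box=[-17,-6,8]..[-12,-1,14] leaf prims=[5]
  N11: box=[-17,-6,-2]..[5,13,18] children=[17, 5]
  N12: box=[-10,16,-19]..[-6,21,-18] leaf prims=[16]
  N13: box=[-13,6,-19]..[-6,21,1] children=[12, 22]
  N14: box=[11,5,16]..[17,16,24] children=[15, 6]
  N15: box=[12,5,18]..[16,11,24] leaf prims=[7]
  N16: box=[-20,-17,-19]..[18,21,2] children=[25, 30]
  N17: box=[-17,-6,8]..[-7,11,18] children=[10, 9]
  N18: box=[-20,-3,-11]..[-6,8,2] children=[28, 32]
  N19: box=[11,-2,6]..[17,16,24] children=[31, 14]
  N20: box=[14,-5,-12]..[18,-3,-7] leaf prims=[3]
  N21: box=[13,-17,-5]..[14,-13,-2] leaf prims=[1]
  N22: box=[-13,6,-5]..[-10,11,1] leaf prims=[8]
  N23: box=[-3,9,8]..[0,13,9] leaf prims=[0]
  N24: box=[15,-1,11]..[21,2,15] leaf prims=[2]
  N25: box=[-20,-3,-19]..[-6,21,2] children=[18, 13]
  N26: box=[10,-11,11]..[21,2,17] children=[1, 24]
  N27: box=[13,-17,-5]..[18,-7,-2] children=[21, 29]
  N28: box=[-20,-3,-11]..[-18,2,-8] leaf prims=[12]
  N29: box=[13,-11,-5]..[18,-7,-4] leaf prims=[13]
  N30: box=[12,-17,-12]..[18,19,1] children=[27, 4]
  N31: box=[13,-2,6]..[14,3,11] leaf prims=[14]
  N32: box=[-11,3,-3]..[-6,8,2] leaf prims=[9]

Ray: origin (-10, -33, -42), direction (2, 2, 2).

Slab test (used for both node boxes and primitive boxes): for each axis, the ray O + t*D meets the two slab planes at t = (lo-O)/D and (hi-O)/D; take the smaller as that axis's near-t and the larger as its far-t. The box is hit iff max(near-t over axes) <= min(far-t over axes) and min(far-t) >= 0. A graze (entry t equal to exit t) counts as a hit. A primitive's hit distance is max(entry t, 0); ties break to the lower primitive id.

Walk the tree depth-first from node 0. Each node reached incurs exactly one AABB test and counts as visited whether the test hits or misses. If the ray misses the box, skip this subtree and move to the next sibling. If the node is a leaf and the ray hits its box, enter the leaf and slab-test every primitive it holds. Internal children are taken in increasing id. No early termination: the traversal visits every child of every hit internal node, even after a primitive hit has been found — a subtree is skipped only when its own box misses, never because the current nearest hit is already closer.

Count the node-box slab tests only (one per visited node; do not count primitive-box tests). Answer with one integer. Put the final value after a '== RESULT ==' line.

Walk:
N0 x:[-5,31/2] y:[8,27] z:[23/2,33] -> hit [23/2,31/2], descend [2, 16]
  N2 x:[-7/2,31/2] y:[11,49/2] z:[20,33] -> miss, prune
  N16 x:[-5,14] y:[8,27] z:[23/2,22] -> hit [23/2,14], descend [25, 30]
    N25 x:[-5,2] y:[15,27] z:[23/2,22] -> miss, prune
    N30 x:[11,14] y:[8,26] z:[15,43/2] -> miss, prune

5 AABB tests over nodes [0, 2, 16, 25, 30]; 0 leaves entered; closest miss.

== RESULT ==
5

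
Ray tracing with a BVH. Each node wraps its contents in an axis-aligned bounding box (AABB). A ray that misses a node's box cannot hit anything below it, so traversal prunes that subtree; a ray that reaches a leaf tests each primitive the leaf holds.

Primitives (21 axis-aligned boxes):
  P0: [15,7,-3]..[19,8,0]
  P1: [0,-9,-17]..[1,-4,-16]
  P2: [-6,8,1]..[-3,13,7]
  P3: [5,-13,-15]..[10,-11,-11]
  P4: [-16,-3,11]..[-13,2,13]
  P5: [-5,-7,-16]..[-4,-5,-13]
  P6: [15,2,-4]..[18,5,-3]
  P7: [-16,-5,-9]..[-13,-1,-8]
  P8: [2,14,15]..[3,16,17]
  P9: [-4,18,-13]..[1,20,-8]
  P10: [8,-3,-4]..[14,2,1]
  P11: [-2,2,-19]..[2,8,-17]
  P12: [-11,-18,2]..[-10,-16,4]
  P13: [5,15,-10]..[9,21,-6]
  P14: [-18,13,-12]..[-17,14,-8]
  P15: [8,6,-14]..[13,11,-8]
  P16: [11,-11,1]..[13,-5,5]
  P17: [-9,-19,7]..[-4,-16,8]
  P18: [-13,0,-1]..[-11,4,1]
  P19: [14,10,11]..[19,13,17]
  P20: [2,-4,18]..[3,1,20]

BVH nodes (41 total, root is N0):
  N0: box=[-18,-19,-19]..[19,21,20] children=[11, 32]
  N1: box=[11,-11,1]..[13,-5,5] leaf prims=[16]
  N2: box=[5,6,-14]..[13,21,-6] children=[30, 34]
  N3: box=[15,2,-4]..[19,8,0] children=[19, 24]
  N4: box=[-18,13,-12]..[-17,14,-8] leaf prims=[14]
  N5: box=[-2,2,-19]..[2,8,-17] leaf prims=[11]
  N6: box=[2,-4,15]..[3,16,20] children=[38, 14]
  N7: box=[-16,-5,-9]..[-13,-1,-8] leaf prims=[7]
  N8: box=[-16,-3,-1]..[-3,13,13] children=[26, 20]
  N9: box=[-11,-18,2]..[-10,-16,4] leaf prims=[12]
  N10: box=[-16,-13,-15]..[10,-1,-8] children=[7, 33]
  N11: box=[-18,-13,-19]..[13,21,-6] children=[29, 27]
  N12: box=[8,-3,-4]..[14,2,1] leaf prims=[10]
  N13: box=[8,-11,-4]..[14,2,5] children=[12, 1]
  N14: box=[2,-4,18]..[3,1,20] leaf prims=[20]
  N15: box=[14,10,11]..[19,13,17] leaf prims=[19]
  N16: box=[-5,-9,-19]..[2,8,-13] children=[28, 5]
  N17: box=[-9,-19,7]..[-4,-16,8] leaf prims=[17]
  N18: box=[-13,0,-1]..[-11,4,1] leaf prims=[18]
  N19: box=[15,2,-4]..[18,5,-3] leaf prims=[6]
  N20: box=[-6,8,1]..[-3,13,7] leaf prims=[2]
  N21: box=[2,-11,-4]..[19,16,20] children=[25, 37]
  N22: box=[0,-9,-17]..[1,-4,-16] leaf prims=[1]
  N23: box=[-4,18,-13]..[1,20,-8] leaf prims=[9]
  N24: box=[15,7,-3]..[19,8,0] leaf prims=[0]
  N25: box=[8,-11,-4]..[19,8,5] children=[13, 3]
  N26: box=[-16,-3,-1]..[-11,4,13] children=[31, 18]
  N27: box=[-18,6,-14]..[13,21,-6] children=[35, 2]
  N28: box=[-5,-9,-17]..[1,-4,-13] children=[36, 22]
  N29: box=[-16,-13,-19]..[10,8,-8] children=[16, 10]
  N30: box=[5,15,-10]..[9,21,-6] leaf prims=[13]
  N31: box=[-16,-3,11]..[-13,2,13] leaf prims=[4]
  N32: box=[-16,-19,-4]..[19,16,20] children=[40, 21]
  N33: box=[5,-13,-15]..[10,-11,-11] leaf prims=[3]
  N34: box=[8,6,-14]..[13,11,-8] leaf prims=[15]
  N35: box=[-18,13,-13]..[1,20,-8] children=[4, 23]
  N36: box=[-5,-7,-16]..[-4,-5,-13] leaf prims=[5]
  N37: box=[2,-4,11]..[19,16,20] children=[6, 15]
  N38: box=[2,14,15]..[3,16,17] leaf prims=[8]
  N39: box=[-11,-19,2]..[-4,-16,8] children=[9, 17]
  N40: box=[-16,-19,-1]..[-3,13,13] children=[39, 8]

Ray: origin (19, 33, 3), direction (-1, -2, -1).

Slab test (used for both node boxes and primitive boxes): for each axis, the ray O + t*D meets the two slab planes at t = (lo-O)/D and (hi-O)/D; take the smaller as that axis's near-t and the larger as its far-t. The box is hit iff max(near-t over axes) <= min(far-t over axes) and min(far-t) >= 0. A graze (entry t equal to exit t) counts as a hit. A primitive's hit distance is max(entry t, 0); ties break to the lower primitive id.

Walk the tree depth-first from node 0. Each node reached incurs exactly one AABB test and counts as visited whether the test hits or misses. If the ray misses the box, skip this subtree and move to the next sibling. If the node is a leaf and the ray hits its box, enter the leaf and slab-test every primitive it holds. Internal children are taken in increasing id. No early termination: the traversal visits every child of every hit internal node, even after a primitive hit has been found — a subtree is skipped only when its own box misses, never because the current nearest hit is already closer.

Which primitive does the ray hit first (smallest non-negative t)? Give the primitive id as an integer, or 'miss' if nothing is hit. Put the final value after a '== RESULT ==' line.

Trace the traversal:
N0 x:[0,37] y:[6,26] z:[-17,22] -> hit [6,22], descend [11, 32]
  N11 x:[6,37] y:[6,23] z:[9,22] -> hit [9,22], descend [27, 29]
    N27 x:[6,37] y:[6,27/2] z:[9,17] -> hit [9,27/2], descend [2, 35]
      N2 x:[6,14] y:[6,27/2] z:[9,17] -> hit [9,27/2], descend [30, 34]
        N30 x:[10,14] y:[6,9] z:[9,13] -> miss, prune
        N34 x:[6,11] y:[11,27/2] z:[11,17] -> hit [11,11] leaf, test {P15@t=11}
      N35 x:[18,37] y:[13/2,10] z:[11,16] -> miss, prune
    N29 x:[9,35] y:[25/2,23] z:[11,22] -> hit [25/2,22], descend [10, 16]
      N10 x:[9,35] y:[17,23] z:[11,18] -> hit [17,18], descend [7, 33]
        N7 x:[32,35] y:[17,19] z:[11,12] -> miss, prune
        N33 x:[9,14] y:[22,23] z:[14,18] -> miss, prune
      N16 x:[17,24] y:[25/2,21] z:[16,22] -> hit [17,21], descend [5, 28]
        N5 x:[17,21] y:[25/2,31/2] z:[20,22] -> miss, prune
        N28 x:[18,24] y:[37/2,21] z:[16,20] -> hit [37/2,20], descend [22, 36]
          N22 x:[18,19] y:[37/2,21] z:[19,20] -> hit [19,19] leaf, test {P1@t=19}
          N36 x:[23,24] y:[19,20] z:[16,19] -> miss, prune
  N32 x:[0,35] y:[17/2,26] z:[-17,7] -> miss, prune

Summary -> nodes [0, 11, 27, 2, 30, 34, 35, 29, 10, 7, 33, 16, 5, 28, 22, 36, 32]; box-tests=17; leaf-entries=2; first=P15

== RESULT ==
15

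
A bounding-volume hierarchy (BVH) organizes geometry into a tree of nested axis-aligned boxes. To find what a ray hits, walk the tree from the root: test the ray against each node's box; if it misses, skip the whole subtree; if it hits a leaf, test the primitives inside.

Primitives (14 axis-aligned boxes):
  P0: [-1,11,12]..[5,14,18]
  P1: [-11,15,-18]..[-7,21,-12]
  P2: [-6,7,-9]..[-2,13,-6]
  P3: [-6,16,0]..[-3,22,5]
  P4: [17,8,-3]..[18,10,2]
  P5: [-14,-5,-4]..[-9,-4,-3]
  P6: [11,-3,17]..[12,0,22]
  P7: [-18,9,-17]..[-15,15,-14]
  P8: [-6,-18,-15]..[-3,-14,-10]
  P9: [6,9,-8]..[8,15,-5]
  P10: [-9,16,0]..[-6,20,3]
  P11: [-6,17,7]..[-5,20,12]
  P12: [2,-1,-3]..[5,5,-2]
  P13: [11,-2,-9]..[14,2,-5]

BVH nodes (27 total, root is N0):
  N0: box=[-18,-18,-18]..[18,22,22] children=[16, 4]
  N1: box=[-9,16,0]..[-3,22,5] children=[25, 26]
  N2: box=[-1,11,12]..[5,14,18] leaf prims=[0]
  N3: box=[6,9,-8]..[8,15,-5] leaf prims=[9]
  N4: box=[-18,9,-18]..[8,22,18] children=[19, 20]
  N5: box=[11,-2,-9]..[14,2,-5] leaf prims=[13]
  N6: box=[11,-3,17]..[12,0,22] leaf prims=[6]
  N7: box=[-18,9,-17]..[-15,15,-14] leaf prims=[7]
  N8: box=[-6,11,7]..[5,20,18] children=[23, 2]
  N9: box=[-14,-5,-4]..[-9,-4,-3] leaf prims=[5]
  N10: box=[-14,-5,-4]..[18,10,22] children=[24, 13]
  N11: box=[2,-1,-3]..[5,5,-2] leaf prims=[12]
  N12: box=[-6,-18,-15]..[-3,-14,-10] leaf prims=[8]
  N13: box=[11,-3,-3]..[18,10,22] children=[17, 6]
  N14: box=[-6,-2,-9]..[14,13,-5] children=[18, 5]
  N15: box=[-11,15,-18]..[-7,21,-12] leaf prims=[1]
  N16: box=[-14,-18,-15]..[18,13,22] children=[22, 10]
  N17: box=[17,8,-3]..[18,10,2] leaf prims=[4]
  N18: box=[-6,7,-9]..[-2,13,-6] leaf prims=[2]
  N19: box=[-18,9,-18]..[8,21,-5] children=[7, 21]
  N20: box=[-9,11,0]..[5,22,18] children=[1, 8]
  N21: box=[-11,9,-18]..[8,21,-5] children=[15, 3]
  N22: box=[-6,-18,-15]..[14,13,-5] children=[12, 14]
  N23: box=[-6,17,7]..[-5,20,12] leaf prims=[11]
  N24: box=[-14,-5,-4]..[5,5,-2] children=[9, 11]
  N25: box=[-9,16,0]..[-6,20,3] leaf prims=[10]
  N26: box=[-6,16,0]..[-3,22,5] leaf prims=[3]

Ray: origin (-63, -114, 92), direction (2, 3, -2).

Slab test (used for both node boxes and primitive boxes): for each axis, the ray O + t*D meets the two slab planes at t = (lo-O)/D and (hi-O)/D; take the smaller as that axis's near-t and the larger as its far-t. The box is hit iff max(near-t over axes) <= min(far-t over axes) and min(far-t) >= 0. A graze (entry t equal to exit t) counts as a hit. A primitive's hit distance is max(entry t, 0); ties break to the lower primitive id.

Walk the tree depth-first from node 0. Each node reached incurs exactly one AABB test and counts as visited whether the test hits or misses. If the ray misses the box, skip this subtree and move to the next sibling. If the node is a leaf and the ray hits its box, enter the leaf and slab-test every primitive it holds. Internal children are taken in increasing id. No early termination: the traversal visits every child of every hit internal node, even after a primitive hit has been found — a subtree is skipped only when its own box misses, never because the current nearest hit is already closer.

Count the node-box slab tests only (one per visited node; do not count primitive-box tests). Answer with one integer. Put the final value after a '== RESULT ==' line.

Trace the traversal:
N0 x:[45/2,81/2] y:[32,136/3] z:[35,55] -> hit [35,81/2], descend [4, 16]
  N4 x:[45/2,71/2] y:[41,136/3] z:[37,55] -> miss, prune
  N16 x:[49/2,81/2] y:[32,127/3] z:[35,107/2] -> hit [35,81/2], descend [10, 22]
    N10 x:[49/2,81/2] y:[109/3,124/3] z:[35,48] -> hit [109/3,81/2], descend [13, 24]
      N13 x:[37,81/2] y:[37,124/3] z:[35,95/2] -> hit [37,81/2], descend [6, 17]
        N6 x:[37,75/2] y:[37,38] z:[35,75/2] -> hit [37,75/2] leaf, test {P6@t=37}
        N17 x:[40,81/2] y:[122/3,124/3] z:[45,95/2] -> miss, prune
      N24 x:[49/2,34] y:[109/3,119/3] z:[47,48] -> miss, prune
    N22 x:[57/2,77/2] y:[32,127/3] z:[97/2,107/2] -> miss, prune

Visited [0, 4, 16, 10, 13, 6, 17, 24, 22]. Tests: 9 box, 1 leaf. Nearest: P6.

== RESULT ==
9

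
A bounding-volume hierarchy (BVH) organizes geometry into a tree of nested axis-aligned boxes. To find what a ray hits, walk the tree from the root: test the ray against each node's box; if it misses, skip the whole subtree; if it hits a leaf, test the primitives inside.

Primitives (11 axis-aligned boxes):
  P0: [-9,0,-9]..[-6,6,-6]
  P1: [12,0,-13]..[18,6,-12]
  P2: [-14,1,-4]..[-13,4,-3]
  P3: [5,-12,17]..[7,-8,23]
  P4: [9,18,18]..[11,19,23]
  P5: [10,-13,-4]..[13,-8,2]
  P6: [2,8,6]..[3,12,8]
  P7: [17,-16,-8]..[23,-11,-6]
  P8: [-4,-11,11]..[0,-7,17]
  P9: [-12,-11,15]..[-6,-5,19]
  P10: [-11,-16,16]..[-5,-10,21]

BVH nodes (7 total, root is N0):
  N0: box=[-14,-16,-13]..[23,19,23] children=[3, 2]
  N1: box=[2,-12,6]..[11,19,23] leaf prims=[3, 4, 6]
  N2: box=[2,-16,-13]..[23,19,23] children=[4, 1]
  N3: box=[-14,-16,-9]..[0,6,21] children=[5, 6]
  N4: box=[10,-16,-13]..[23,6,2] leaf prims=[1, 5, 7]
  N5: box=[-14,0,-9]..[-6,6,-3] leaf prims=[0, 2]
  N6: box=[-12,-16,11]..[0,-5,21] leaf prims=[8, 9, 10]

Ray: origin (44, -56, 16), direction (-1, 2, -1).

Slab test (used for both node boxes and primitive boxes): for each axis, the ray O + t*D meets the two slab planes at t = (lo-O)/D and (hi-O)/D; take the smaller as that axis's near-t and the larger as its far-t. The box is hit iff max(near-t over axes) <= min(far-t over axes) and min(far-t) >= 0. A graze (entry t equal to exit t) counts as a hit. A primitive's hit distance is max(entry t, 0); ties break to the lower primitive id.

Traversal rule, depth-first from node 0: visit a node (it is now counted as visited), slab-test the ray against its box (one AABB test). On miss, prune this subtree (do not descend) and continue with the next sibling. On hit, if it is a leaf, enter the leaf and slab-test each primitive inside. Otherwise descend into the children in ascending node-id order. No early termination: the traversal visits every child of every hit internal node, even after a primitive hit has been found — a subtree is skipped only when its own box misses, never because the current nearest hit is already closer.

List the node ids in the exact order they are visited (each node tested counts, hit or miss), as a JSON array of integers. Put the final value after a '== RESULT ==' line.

Trace the traversal:
N0 x:[21,58] y:[20,75/2] z:[-7,29] -> hit [21,29], descend [2, 3]
  N2 x:[21,42] y:[20,75/2] z:[-7,29] -> hit [21,29], descend [1, 4]
    N1 x:[33,42] y:[22,75/2] z:[-7,10] -> miss, prune
    N4 x:[21,34] y:[20,31] z:[14,29] -> hit [21,29] leaf, test {P1@t=28, P5(miss), P7@t=22}
  N3 x:[44,58] y:[20,31] z:[-5,25] -> miss, prune

Visited [0, 2, 1, 4, 3]. Tests: 5 box, 1 leaf. Nearest: P7.

== RESULT ==
[0, 2, 1, 4, 3]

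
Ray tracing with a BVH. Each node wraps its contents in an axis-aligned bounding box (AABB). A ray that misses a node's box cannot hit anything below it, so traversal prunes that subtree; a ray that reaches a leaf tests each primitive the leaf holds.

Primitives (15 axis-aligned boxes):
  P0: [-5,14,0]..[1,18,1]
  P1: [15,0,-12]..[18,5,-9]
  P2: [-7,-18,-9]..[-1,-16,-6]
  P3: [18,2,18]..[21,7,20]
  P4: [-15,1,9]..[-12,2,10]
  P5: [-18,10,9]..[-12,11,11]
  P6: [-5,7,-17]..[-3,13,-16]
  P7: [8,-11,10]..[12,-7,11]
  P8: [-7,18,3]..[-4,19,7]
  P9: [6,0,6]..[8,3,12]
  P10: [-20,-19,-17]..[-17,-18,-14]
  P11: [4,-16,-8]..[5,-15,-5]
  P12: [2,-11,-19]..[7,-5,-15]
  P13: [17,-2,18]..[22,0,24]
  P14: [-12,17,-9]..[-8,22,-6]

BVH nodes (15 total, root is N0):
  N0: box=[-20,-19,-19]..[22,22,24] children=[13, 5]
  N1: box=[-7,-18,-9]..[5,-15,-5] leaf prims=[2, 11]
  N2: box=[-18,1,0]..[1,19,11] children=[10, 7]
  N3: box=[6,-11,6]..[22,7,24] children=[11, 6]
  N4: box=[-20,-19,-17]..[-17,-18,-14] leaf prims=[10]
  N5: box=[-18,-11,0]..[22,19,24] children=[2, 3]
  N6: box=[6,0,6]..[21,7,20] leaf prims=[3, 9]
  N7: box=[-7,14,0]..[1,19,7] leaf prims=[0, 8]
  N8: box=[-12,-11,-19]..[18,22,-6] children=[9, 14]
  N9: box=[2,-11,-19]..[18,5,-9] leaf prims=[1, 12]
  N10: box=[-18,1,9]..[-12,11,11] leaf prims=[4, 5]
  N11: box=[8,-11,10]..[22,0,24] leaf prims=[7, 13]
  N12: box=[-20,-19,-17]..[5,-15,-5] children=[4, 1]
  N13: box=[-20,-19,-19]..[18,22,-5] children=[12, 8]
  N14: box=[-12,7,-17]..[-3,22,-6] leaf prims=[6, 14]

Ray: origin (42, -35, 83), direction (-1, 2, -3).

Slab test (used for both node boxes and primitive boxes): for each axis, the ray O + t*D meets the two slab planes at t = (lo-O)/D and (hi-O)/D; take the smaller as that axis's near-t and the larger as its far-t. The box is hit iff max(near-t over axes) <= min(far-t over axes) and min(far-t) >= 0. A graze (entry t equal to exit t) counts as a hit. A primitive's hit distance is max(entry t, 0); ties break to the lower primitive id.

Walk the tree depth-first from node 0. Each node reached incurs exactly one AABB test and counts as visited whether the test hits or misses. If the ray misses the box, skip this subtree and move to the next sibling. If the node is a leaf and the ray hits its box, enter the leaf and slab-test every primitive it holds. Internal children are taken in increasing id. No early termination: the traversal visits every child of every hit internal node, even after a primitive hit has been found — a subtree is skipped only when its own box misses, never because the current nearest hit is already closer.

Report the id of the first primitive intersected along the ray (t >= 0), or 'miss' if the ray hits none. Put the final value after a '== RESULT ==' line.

Walk:
N0 x:[20,62] y:[8,57/2] z:[59/3,34] -> hit [20,57/2], descend [5, 13]
  N5 x:[20,60] y:[12,27] z:[59/3,83/3] -> hit [20,27], descend [2, 3]
    N2 x:[41,60] y:[18,27] z:[24,83/3] -> miss, prune
    N3 x:[20,36] y:[12,21] z:[59/3,77/3] -> hit [20,21], descend [6, 11]
      N6 x:[21,36] y:[35/2,21] z:[21,77/3] -> hit [21,21] leaf, test {P3@t=21, P9(miss)}
      N11 x:[20,34] y:[12,35/2] z:[59/3,73/3] -> miss, prune
  N13 x:[24,62] y:[8,57/2] z:[88/3,34] -> miss, prune

Summary -> nodes [0, 5, 2, 3, 6, 11, 13]; box-tests=7; leaf-entries=1; first=P3

== RESULT ==
3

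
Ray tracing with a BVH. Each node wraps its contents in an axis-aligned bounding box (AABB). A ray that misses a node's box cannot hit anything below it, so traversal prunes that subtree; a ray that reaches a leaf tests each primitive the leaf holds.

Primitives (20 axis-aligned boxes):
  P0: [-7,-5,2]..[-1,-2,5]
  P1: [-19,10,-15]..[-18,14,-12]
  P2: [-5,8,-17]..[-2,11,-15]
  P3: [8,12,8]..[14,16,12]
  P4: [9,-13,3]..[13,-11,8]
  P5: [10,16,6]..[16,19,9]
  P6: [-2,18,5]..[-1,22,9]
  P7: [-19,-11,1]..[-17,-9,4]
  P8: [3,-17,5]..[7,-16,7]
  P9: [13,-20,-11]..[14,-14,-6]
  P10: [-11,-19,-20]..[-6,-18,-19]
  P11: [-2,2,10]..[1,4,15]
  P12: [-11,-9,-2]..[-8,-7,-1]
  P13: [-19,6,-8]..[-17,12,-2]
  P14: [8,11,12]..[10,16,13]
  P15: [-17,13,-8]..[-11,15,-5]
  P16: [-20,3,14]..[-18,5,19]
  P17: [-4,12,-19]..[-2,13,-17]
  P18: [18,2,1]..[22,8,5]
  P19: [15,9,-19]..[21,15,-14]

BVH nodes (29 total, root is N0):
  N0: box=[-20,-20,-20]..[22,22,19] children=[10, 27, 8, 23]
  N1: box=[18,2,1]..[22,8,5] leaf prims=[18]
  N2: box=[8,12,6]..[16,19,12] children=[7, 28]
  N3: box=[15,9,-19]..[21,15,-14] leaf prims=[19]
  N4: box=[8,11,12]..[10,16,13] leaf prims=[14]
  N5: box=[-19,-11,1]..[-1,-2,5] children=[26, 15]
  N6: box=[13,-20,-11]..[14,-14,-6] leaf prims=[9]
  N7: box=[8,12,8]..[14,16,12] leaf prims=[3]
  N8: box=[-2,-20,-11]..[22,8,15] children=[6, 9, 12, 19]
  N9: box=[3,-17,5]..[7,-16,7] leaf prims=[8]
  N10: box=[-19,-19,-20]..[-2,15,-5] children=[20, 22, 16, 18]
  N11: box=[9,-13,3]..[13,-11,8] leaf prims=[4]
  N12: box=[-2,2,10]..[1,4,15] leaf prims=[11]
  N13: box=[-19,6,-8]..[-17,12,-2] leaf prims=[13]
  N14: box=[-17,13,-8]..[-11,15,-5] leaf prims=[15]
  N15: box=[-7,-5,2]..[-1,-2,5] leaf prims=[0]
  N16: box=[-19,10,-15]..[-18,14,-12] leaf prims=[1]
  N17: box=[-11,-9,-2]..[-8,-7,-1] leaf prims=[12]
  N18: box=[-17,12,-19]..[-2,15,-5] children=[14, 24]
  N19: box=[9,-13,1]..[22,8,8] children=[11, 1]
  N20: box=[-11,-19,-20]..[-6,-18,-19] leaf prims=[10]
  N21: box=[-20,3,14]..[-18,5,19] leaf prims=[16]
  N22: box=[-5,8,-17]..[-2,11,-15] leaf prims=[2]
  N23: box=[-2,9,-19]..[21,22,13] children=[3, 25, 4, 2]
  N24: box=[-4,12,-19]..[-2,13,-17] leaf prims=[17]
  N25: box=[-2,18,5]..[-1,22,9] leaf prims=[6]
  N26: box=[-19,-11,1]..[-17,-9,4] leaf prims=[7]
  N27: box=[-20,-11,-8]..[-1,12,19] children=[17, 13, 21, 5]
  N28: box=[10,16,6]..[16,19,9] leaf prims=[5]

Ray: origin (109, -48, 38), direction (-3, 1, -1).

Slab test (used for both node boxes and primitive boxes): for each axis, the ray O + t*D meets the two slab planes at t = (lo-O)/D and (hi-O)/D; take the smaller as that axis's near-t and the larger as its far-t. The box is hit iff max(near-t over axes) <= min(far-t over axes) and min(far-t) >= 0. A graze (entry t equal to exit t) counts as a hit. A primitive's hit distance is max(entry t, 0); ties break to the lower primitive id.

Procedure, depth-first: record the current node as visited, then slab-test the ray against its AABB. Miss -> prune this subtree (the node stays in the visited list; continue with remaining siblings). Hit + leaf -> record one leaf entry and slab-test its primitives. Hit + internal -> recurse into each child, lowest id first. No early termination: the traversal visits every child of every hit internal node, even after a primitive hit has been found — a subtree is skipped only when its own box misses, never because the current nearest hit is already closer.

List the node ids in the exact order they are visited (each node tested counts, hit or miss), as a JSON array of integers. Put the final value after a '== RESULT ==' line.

Traverse from the root:
N0 x:[29,43] y:[28,70] z:[19,58] -> hit [29,43], descend [8, 10, 23, 27]
  N8 x:[29,37] y:[28,56] z:[23,49] -> hit [29,37], descend [6, 9, 12, 19]
    N6 x:[95/3,32] y:[28,34] z:[44,49] -> miss, prune
    N9 x:[34,106/3] y:[31,32] z:[31,33] -> miss, prune
    N12 x:[36,37] y:[50,52] z:[23,28] -> miss, prune
    N19 x:[29,100/3] y:[35,56] z:[30,37] -> miss, prune
  N10 x:[37,128/3] y:[29,63] z:[43,58] -> miss, prune
  N23 x:[88/3,37] y:[57,70] z:[25,57] -> miss, prune
  N27 x:[110/3,43] y:[37,60] z:[19,46] -> hit [37,43], descend [5, 13, 17, 21]
    N5 x:[110/3,128/3] y:[37,46] z:[33,37] -> hit [37,37], descend [15, 26]
      N15 x:[110/3,116/3] y:[43,46] z:[33,36] -> miss, prune
      N26 x:[42,128/3] y:[37,39] z:[34,37] -> miss, prune
    N13 x:[42,128/3] y:[54,60] z:[40,46] -> miss, prune
    N17 x:[39,40] y:[39,41] z:[39,40] -> hit [39,40] leaf, test {P12@t=39}
    N21 x:[127/3,43] y:[51,53] z:[19,24] -> miss, prune

15 AABB tests over nodes [0, 8, 6, 9, 12, 19, 10, 23, 27, 5, 15, 26, 13, 17, 21]; 1 leaf entered; closest P12.

== RESULT ==
[0, 8, 6, 9, 12, 19, 10, 23, 27, 5, 15, 26, 13, 17, 21]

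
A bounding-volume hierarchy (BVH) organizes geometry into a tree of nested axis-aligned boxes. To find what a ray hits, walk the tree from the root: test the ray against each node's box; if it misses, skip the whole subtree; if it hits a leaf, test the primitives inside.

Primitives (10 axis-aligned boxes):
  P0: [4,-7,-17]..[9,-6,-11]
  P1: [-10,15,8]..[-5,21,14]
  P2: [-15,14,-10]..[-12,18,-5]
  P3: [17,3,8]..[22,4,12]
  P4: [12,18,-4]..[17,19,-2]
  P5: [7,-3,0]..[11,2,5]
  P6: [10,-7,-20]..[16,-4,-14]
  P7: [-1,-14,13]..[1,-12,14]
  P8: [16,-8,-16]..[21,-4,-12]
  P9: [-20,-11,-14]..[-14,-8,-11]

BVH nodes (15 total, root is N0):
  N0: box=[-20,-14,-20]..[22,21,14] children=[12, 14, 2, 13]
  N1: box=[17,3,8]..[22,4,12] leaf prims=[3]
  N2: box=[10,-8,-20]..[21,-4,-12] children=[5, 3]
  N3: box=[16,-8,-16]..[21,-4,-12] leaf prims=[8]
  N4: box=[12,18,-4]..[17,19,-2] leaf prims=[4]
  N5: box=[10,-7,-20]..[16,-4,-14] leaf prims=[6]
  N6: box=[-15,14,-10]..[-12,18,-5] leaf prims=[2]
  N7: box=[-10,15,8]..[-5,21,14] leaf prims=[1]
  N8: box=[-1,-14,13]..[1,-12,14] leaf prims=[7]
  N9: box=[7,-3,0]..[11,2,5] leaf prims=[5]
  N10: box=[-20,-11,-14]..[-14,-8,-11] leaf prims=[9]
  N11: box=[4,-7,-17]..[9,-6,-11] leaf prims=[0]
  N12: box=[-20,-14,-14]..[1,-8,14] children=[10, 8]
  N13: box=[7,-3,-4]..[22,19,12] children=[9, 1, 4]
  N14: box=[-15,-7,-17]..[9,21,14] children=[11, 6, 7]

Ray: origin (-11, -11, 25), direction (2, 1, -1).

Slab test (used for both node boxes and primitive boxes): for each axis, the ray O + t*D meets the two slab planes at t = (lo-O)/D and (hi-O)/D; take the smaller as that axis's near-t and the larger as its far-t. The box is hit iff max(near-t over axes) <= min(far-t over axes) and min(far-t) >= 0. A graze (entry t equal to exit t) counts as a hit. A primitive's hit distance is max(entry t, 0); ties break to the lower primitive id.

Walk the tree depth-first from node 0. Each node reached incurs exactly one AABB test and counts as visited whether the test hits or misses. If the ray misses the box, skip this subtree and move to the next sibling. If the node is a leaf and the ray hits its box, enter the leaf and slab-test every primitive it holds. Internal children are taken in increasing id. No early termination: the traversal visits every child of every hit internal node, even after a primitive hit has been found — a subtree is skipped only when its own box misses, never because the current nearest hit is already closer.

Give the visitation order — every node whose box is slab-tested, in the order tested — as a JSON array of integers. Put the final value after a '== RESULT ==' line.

Traverse from the root:
N0 x:[-9/2,33/2] y:[-3,32] z:[11,45] -> hit [11,33/2], descend [2, 12, 13, 14]
  N2 x:[21/2,16] y:[3,7] z:[37,45] -> miss, prune
  N12 x:[-9/2,6] y:[-3,3] z:[11,39] -> miss, prune
  N13 x:[9,33/2] y:[8,30] z:[13,29] -> hit [13,33/2], descend [1, 4, 9]
    N1 x:[14,33/2] y:[14,15] z:[13,17] -> hit [14,15] leaf, test {P3@t=14}
    N4 x:[23/2,14] y:[29,30] z:[27,29] -> miss, prune
    N9 x:[9,11] y:[8,13] z:[20,25] -> miss, prune
  N14 x:[-2,10] y:[4,32] z:[11,42] -> miss, prune

Summary -> nodes [0, 2, 12, 13, 1, 4, 9, 14]; box-tests=8; leaf-entries=1; first=P3

== RESULT ==
[0, 2, 12, 13, 1, 4, 9, 14]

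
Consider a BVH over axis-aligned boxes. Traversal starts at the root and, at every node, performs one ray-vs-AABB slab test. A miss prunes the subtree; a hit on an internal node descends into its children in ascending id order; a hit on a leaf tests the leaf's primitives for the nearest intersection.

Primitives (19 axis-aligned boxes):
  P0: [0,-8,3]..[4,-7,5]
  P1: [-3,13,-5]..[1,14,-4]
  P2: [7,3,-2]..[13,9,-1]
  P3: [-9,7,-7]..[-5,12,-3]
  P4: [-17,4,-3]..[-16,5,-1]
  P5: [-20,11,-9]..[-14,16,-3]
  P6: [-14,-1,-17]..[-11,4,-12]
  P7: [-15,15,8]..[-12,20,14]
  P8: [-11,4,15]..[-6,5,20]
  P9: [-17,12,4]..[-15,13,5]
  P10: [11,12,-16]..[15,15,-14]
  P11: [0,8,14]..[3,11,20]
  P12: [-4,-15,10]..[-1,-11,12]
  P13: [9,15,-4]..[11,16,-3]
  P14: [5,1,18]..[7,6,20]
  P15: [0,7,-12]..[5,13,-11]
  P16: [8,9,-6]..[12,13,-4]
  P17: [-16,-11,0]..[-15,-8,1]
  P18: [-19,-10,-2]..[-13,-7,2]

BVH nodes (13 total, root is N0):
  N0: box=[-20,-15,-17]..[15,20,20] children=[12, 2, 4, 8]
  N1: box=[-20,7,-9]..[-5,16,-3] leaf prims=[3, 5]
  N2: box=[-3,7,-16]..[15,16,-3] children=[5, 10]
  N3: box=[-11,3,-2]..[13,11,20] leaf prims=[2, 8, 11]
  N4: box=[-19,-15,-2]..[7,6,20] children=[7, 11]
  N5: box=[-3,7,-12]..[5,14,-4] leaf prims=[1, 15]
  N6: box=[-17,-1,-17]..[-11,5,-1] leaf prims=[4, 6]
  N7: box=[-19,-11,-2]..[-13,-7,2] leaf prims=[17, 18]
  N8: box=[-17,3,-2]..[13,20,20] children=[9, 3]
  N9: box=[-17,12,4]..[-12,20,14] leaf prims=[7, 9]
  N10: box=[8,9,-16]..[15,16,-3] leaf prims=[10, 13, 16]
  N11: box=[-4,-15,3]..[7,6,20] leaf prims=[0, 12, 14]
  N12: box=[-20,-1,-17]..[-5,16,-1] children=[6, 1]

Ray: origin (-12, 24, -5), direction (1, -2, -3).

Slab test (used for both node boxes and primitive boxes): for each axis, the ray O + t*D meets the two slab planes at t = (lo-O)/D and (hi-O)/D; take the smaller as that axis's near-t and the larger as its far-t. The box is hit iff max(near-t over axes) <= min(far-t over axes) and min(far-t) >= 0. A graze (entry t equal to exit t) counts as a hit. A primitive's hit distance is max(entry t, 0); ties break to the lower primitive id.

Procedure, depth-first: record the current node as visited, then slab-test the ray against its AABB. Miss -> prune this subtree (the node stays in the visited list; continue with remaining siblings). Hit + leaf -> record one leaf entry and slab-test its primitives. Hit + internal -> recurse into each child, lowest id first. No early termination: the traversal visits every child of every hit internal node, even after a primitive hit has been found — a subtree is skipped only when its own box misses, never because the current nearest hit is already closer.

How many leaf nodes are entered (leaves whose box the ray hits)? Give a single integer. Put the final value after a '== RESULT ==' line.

Traverse from the root:
N0 x:[-8,27] y:[2,39/2] z:[-25/3,4] -> hit [2,4], descend [2, 4, 8, 12]
  N2 x:[9,27] y:[4,17/2] z:[-2/3,11/3] -> miss, prune
  N4 x:[-7,19] y:[9,39/2] z:[-25/3,-1] -> miss, prune
  N8 x:[-5,25] y:[2,21/2] z:[-25/3,-1] -> miss, prune
  N12 x:[-8,7] y:[4,25/2] z:[-4/3,4] -> hit [4,4], descend [1, 6]
    N1 x:[-8,7] y:[4,17/2] z:[-2/3,4/3] -> miss, prune
    N6 x:[-5,1] y:[19/2,25/2] z:[-4/3,4] -> miss, prune

Visited [0, 2, 4, 8, 12, 1, 6]. Tests: 7 box, 0 leaf. Nearest: miss.

== RESULT ==
0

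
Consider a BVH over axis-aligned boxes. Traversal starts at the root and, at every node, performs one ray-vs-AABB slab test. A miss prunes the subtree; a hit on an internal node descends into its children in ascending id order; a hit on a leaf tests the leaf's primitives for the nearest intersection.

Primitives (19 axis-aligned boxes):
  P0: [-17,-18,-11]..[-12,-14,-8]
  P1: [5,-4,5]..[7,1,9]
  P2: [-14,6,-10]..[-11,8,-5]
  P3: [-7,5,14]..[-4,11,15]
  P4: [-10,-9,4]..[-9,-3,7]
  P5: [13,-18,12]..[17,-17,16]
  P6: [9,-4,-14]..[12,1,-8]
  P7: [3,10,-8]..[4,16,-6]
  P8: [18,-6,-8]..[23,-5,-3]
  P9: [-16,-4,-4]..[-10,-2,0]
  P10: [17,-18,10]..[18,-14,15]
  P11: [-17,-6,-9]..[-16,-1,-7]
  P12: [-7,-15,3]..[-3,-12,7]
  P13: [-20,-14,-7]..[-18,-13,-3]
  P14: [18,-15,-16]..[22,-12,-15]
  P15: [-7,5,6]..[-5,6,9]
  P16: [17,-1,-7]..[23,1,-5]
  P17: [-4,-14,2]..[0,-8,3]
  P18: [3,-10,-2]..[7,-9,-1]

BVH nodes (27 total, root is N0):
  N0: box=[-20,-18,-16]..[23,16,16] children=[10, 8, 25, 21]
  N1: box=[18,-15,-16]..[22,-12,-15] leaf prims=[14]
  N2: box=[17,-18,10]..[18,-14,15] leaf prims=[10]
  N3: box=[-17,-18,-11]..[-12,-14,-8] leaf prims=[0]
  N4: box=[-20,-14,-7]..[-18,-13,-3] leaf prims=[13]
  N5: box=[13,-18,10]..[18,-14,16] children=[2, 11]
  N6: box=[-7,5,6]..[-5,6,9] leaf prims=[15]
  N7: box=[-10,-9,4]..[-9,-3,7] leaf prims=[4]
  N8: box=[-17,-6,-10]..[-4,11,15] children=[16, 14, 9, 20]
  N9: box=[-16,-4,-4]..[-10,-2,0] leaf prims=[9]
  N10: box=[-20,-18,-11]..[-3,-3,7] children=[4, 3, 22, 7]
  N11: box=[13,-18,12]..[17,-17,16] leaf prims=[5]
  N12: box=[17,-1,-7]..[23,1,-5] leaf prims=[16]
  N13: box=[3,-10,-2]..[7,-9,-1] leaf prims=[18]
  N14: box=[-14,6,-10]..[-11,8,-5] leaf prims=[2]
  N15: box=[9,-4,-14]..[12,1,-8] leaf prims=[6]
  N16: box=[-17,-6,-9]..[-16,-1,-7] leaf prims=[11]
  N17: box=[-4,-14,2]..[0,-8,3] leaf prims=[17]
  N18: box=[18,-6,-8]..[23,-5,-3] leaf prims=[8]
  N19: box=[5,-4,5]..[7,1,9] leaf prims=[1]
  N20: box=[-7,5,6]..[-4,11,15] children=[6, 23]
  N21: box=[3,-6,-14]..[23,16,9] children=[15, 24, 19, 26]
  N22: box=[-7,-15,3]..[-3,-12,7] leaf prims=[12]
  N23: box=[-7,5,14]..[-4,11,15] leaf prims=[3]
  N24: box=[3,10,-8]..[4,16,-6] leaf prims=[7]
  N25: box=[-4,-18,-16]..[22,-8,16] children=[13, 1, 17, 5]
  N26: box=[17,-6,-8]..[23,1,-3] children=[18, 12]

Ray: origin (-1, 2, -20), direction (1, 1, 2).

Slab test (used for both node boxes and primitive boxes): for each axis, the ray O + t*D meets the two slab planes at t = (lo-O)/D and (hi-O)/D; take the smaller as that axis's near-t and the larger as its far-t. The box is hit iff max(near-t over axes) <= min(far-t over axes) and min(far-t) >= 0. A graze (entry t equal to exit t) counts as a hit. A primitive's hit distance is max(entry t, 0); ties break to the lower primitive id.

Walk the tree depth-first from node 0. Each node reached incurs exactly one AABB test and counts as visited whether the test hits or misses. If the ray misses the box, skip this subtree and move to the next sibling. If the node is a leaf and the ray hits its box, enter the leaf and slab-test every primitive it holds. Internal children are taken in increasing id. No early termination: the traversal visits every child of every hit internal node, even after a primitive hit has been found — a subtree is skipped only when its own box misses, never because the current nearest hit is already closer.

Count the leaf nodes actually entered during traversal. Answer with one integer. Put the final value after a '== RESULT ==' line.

Walk:
N0 x:[-19,24] y:[-20,14] z:[2,18] -> hit [2,14], descend [8, 10, 21, 25]
  N8 x:[-16,-3] y:[-8,9] z:[5,35/2] -> miss, prune
  N10 x:[-19,-2] y:[-20,-5] z:[9/2,27/2] -> miss, prune
  N21 x:[4,24] y:[-8,14] z:[3,29/2] -> hit [4,14], descend [15, 19, 24, 26]
    N15 x:[10,13] y:[-6,-1] z:[3,6] -> miss, prune
    N19 x:[6,8] y:[-6,-1] z:[25/2,29/2] -> miss, prune
    N24 x:[4,5] y:[8,14] z:[6,7] -> miss, prune
    N26 x:[18,24] y:[-8,-1] z:[6,17/2] -> miss, prune
  N25 x:[-3,23] y:[-20,-10] z:[2,18] -> miss, prune

Visited [0, 8, 10, 21, 15, 19, 24, 26, 25]. Tests: 9 box, 0 leaf. Nearest: miss.

== RESULT ==
0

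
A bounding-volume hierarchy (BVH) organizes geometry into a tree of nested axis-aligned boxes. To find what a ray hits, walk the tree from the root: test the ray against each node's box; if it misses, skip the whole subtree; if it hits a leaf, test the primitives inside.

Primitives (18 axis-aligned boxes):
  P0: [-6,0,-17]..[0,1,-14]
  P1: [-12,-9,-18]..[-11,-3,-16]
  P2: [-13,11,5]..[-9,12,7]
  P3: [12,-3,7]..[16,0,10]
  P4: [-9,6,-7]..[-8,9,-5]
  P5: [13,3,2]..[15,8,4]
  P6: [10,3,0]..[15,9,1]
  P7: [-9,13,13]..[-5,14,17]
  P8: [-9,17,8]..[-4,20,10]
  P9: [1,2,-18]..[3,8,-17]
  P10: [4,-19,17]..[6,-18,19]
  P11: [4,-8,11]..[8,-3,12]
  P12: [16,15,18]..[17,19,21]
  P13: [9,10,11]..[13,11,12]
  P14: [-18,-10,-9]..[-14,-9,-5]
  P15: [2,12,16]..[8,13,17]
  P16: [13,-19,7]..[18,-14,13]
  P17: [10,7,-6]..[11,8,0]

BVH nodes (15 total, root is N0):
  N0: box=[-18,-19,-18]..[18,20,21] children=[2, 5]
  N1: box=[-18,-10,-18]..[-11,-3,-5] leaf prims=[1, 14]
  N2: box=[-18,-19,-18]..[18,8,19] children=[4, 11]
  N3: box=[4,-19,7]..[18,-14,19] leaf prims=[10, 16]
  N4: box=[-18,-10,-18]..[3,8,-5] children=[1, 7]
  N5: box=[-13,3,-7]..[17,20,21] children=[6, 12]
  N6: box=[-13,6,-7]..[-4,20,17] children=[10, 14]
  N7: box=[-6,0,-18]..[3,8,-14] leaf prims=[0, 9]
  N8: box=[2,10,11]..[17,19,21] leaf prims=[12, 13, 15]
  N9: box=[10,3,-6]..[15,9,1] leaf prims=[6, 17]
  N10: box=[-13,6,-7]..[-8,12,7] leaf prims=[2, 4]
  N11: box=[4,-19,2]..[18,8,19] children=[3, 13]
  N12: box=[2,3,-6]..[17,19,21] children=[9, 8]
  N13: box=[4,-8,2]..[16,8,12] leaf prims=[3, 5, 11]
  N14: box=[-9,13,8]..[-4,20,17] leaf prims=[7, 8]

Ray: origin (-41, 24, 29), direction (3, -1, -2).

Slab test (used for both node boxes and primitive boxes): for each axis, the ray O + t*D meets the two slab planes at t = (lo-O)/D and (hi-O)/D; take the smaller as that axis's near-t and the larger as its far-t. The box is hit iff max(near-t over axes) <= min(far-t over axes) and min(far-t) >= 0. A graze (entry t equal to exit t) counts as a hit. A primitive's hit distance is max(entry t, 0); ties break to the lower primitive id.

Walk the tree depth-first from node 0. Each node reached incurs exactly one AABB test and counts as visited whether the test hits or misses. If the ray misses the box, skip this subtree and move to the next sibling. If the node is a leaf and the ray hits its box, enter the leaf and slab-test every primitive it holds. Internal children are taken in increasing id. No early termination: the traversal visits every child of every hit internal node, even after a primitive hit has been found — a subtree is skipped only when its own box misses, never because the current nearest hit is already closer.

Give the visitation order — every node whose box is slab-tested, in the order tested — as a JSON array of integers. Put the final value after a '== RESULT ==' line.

Trace the traversal:
N0 x:[23/3,59/3] y:[4,43] z:[4,47/2] -> hit [23/3,59/3], descend [2, 5]
  N2 x:[23/3,59/3] y:[16,43] z:[5,47/2] -> hit [16,59/3], descend [4, 11]
    N4 x:[23/3,44/3] y:[16,34] z:[17,47/2] -> miss, prune
    N11 x:[15,59/3] y:[16,43] z:[5,27/2] -> miss, prune
  N5 x:[28/3,58/3] y:[4,21] z:[4,18] -> hit [28/3,18], descend [6, 12]
    N6 x:[28/3,37/3] y:[4,18] z:[6,18] -> hit [28/3,37/3], descend [10, 14]
      N10 x:[28/3,11] y:[12,18] z:[11,18] -> miss, prune
      N14 x:[32/3,37/3] y:[4,11] z:[6,21/2] -> miss, prune
    N12 x:[43/3,58/3] y:[5,21] z:[4,35/2] -> hit [43/3,35/2], descend [8, 9]
      N8 x:[43/3,58/3] y:[5,14] z:[4,9] -> miss, prune
      N9 x:[17,56/3] y:[15,21] z:[14,35/2] -> hit [17,35/2] leaf, test {P6(miss), P17@t=17}

Summary -> nodes [0, 2, 4, 11, 5, 6, 10, 14, 12, 8, 9]; box-tests=11; leaf-entries=1; first=P17

== RESULT ==
[0, 2, 4, 11, 5, 6, 10, 14, 12, 8, 9]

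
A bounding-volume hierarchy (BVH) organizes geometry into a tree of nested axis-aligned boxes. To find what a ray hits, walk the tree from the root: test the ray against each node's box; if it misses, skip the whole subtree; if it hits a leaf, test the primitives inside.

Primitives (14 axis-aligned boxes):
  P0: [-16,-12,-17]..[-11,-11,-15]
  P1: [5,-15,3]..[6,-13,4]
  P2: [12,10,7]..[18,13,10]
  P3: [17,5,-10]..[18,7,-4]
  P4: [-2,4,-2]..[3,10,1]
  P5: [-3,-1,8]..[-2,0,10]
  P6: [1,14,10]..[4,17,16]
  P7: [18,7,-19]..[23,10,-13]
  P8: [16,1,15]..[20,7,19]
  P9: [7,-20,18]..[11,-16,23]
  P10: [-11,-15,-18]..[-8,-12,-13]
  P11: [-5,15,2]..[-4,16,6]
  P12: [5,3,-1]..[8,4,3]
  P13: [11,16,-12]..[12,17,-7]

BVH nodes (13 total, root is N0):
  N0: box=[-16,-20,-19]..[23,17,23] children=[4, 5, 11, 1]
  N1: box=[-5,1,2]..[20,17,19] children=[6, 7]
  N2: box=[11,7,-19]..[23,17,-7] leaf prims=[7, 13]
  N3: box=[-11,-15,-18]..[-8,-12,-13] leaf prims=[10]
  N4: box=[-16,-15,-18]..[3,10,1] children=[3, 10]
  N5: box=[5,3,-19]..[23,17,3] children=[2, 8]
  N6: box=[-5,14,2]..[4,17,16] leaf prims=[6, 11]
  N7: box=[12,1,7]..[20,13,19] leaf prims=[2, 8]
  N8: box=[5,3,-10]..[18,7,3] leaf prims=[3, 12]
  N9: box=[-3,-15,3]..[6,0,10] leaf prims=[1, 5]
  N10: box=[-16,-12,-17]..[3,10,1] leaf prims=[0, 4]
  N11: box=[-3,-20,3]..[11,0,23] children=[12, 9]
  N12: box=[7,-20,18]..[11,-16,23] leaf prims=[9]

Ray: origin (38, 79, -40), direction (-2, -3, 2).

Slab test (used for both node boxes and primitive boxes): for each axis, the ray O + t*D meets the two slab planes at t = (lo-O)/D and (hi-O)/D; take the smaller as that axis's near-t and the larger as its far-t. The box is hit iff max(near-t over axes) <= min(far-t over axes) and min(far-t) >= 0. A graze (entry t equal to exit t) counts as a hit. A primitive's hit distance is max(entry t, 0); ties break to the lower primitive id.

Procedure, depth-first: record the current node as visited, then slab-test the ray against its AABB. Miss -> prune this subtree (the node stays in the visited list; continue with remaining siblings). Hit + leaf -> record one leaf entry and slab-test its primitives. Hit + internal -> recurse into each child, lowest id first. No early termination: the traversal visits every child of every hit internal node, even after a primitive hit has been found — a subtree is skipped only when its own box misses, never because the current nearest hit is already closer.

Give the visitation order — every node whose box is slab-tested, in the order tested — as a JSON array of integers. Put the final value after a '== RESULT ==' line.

Traverse from the root:
N0 x:[15/2,27] y:[62/3,33] z:[21/2,63/2] -> hit [62/3,27], descend [1, 4, 5, 11]
  N1 x:[9,43/2] y:[62/3,26] z:[21,59/2] -> hit [21,43/2], descend [6, 7]
    N6 x:[17,43/2] y:[62/3,65/3] z:[21,28] -> hit [21,43/2] leaf, test {P6(miss), P11@t=21}
    N7 x:[9,13] y:[22,26] z:[47/2,59/2] -> miss, prune
  N4 x:[35/2,27] y:[23,94/3] z:[11,41/2] -> miss, prune
  N5 x:[15/2,33/2] y:[62/3,76/3] z:[21/2,43/2] -> miss, prune
  N11 x:[27/2,41/2] y:[79/3,33] z:[43/2,63/2] -> miss, prune

Summary -> nodes [0, 1, 6, 7, 4, 5, 11]; box-tests=7; leaf-entries=1; first=P11

== RESULT ==
[0, 1, 6, 7, 4, 5, 11]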